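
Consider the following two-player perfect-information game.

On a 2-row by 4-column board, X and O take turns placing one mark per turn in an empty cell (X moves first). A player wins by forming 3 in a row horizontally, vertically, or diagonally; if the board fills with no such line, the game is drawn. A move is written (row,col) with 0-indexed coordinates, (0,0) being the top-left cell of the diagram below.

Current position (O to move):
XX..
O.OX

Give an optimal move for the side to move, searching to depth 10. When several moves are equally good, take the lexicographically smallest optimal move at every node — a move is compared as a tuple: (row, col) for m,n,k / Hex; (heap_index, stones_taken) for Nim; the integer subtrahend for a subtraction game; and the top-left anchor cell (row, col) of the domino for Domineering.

O's best at [XX../O.OX]: (1,1)

[XX../O.OX] O move#1: (0,2):+0/XXO./O.OX, (0,3):-1/XX.O/O.OX, (1,1):+1/XX../OOOX*
[XX../OOOX] end (terminal -1, X#2); searched XX../O.OX to 10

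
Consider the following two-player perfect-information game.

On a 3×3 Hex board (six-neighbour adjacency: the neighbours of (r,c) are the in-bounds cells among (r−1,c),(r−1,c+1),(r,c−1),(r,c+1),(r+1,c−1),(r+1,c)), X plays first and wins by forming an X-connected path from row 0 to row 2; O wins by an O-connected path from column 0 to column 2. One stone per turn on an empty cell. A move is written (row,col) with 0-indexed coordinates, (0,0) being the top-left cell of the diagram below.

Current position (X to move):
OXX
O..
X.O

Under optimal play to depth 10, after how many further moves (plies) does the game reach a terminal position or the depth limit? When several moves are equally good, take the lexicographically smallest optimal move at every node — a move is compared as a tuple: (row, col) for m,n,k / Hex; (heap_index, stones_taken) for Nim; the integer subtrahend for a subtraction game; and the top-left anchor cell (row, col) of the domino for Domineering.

ply 1, X at OXX/O../X.O | (1,1)=+1→OXX/OX./X.O*; (1,2)=+1→OXX/O.X/X.O; (2,1)=+1→OXX/O../XXO
ply 2: OXX/OX./X.O is terminal -1 (O); from OXX/O../X.O depth 10

PV length from [OXX/O../X.O]: 1 ply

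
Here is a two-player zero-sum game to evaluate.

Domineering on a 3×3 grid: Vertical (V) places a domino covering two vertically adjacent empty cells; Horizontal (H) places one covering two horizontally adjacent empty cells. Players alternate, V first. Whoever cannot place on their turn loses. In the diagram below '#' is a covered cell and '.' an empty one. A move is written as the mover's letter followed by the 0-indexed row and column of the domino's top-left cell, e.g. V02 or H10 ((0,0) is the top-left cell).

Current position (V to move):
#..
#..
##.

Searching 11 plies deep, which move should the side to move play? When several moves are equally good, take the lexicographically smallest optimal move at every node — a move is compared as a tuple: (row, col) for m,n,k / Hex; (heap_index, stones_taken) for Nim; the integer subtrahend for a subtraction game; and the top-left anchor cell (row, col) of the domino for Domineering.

V's best at [#../#../##.]: V01

[#../#../##.] V move#1: V01:+1/##./##./##.*, V02:+1/#.#/#.#/##., V12:-1/#../#.#/###
[##./##./##.] end (terminal -1, H#2); searched #../#../##. to 11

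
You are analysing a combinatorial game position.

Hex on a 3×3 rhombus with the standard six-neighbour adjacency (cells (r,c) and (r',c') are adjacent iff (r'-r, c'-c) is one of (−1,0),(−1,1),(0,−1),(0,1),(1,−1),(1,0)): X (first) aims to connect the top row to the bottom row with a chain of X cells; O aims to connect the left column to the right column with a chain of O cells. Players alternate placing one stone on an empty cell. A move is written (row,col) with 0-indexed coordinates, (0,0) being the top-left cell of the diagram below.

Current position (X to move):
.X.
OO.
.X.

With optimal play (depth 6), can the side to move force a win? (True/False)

X winning at [.X./OO./.X.]: False

ply 1, X at .X./OO./.X. | (0,0)=-1→XX./OO./.X.*; (0,2)=-1→.XX/OO./.X.; (1,2)=-1→.X./OOX/.X.; (2,0)=-1→.X./OO./XX.; (2,2)=-1→.X./OO./.XX
ply 2, O at XX./OO./.X. | (0,2)=+1→XXO/OO./.X.*; (1,2)=+1→XX./OOO/.X.; (2,0)=+1→XX./OO./OX.; (2,2)=+1→XX./OO./.XO
ply 3: XXO/OO./.X. is terminal -1 (X); from .X./OO./.X. depth 6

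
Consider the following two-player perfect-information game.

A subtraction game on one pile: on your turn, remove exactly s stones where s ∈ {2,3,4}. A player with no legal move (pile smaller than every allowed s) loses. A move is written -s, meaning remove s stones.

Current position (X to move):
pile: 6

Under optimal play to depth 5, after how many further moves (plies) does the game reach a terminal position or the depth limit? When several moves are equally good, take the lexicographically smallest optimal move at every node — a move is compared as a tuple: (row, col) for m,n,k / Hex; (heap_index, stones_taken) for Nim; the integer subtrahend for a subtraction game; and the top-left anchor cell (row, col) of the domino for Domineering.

[6] X move#1: -2:-1/4*, -3:-1/3, -4:-1/2
[4] O move#2: -2:-1/2, -3:+1/1*, -4:+1/0
[1] end (terminal -1, X#3); searched 6 to 5

PV length from [6]: 2 plies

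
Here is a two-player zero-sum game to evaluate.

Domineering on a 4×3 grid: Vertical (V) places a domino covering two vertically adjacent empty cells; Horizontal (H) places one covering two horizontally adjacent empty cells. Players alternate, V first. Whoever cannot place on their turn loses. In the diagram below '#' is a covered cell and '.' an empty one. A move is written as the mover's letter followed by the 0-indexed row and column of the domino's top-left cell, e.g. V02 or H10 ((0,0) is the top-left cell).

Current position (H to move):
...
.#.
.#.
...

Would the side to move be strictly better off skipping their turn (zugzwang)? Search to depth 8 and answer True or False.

zugzwang(.../.#./.#./..., H) = False

p1 H@[.../.#./.#./...]: H00[##./.#./.#./...]-1* H01[.##/.#./.#./...]-1 H30[.../.#./.#./##.]-1 H31[.../.#./.#./.##]-1
p2 V@[##./.#./.#./...]: V02[###/.##/.#./...]+1* V10[##./##./##./...]+1 V12[##./.##/.##/...]+1 V20[##./.#./##./#..]+1 V22[##./.#./.##/..#]+1
p3 H@[###/.##/.#./...]: H30[###/.##/.#./##.]-1* H31[###/.##/.#./.##]-1
p4 V@[###/.##/.#./##.]: V10[###/###/##./##.]+1* V22[###/.##/.##/###]+1
p5 H@[###/###/##./##.] terminal -1; root [.../.#./.#./...] d8
pass branch (V moves first from the same position):
  | p1 V@[.../.#./.#./...]: V00[#../##./.#./...]+1* V02[..#/.##/.#./...]+1 V10[.../##./##./...]-1 V12[.../.##/.##/...]-1 V20[.../.#./##./#..]+1 V22[.../.#./.##/..#]+1
  | p2 H@[#../##./.#./...]: H01[###/##./.#./...]-1* H30[#../##./.#./##.]-1 H31[#../##./.#./.##]-1
  | p3 V@[###/##./.#./...]: V12[###/###/.##/...]-1 V20[###/##./##./#..]+1* V22[###/##./.##/..#]-1
  | p4 H@[###/##./##./#..]: H31[###/##./##./###]-1*
  | p5 V@[###/##./##./###]: V12[###/###/###/###]+1*
  | p6 H@[###/###/###/###] terminal -1; root [.../.#./.#./...] d8
H moving scores -1; H passing scores -1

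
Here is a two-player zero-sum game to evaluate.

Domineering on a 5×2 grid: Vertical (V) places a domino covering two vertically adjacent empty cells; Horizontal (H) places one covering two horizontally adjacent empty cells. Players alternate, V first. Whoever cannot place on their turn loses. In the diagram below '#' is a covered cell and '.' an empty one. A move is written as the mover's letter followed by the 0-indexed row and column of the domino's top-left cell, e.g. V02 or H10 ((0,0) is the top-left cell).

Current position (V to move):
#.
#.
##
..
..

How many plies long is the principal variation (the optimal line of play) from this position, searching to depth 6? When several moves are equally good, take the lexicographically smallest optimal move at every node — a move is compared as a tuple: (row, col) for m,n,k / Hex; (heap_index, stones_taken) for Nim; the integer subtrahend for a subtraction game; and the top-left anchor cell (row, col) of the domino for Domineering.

p1 V@[#./#./##/../..]: V01[##/##/##/../..]-1 V30[#./#./##/#./#.]+1* V31[#./#./##/.#/.#]+1
p2 H@[#./#./##/#./#.] terminal -1; root [#./#./##/../..] d6

PV length from [#./#./##/../..]: 1 ply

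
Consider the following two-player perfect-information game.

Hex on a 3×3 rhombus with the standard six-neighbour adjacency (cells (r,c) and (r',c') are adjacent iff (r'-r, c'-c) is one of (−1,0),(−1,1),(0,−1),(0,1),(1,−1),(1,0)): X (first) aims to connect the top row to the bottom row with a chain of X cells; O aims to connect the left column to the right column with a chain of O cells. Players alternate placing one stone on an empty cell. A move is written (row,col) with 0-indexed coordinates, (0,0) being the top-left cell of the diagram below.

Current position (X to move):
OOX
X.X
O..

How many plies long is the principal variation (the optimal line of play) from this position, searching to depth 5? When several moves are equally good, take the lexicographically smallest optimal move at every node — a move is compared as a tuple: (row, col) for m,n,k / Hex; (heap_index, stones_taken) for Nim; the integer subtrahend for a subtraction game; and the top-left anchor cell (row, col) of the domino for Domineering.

p1 X@[OOX/X.X/O..]: (1,1)[OOX/XXX/O..]+1* (2,1)[OOX/X.X/OX.]+1 (2,2)[OOX/X.X/O.X]+1
p2 O@[OOX/XXX/O..]: (2,1)[OOX/XXX/OO.]-1* (2,2)[OOX/XXX/O.O]-1
p3 X@[OOX/XXX/OO.]: (2,2)[OOX/XXX/OOX]+1*
p4 O@[OOX/XXX/OOX] terminal -1; root [OOX/X.X/O..] d5

PV length from [OOX/X.X/O..]: 3 plies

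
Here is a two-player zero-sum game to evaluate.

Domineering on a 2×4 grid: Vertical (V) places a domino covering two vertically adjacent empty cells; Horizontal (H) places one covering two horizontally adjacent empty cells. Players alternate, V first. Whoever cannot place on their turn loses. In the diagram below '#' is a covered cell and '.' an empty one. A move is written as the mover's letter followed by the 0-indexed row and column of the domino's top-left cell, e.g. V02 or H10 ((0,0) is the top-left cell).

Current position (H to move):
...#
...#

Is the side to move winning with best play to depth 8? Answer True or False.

p1 H@[...#/...#]: H00[##.#/...#]+1* H01[.###/...#]+1 H10[...#/##.#]+1 H11[...#/.###]+1
p2 V@[##.#/...#]: V02[####/..##]-1*
p3 H@[####/..##]: H10[####/####]+1*
p4 V@[####/####] terminal -1; root [...#/...#] d8

H winning at [...#/...#]: True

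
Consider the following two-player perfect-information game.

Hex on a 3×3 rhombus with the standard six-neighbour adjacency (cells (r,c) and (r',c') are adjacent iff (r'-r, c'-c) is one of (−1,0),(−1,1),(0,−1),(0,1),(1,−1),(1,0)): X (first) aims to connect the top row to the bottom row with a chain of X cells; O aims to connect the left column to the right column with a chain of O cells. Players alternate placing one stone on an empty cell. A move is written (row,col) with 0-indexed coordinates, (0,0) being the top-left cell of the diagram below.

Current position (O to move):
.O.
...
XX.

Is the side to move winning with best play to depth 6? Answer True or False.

ply 1, O at .O./.../XX. | (0,0)=-1→OO./.../XX.; (0,2)=+1→.OO/.../XX.*; (1,0)=-1→.O./O../XX.; (1,1)=+1→.O./.O./XX.; (1,2)=+1→.O./..O/XX.; (2,2)=-1→.O./.../XXO
ply 2, X at .OO/.../XX. | (0,0)=-1→XOO/.../XX.*; (1,0)=-1→.OO/X../XX.; (1,1)=-1→.OO/.X./XX.; (1,2)=-1→.OO/..X/XX.; (2,2)=-1→.OO/.../XXX
ply 3, O at XOO/.../XX. | (1,0)=+1→XOO/O../XX.*; (1,1)=-1→XOO/.O./XX.; (1,2)=-1→XOO/..O/XX.; (2,2)=-1→XOO/.../XXO
ply 4: XOO/O../XX. is terminal -1 (X); from .O./.../XX. depth 6

O winning at [.O./.../XX.]: True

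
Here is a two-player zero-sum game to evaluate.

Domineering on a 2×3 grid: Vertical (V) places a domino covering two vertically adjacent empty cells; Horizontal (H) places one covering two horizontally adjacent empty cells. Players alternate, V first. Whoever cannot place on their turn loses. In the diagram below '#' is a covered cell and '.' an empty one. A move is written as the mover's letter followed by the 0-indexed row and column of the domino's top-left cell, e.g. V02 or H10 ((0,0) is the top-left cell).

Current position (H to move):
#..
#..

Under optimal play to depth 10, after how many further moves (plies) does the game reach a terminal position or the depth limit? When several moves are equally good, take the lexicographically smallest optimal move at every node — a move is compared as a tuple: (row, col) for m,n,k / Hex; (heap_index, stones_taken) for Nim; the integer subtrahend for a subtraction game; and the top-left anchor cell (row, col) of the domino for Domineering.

PV length from [#../#..]: 1 ply

[#../#..] H move#1: H01:+1/###/#..*, H11:+1/#../###
[###/#..] end (terminal -1, V#2); searched #../#.. to 10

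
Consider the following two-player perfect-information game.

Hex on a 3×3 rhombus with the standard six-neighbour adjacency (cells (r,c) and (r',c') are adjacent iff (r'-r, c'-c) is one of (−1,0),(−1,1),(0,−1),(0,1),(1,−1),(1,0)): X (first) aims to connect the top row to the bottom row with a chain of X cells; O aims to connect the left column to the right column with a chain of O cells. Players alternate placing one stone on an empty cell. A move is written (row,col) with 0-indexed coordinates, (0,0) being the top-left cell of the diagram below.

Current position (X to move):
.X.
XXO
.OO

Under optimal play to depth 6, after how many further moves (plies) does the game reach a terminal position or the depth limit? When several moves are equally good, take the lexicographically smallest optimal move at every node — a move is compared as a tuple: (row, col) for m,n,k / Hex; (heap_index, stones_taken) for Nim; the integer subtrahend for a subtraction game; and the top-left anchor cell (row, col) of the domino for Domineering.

p1 X@[.X./XXO/.OO]: (0,0)[XX./XXO/.OO]-1 (0,2)[.XX/XXO/.OO]-1 (2,0)[.X./XXO/XOO]+1*
p2 O@[.X./XXO/XOO] terminal -1; root [.X./XXO/.OO] d6

PV length from [.X./XXO/.OO]: 1 ply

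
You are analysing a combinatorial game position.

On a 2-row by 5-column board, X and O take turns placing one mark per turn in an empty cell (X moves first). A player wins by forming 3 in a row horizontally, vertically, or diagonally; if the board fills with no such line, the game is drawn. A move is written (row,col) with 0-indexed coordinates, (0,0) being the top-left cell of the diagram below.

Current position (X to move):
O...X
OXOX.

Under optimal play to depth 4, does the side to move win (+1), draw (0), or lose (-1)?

value(O...X/OXOX., X) = 0

p1 X@[O...X/OXOX.]: (0,1)[OX..X/OXOX.]+0* (0,2)[O.X.X/OXOX.]+0 (0,3)[O..XX/OXOX.]+0 (1,4)[O...X/OXOXX]+0
p2 O@[OX..X/OXOX.]: (0,2)[OXO.X/OXOX.]+0* (0,3)[OX.OX/OXOX.]+0 (1,4)[OX..X/OXOXO]+0
p3 X@[OXO.X/OXOX.]: (0,3)[OXOXX/OXOX.]+0* (1,4)[OXO.X/OXOXX]+0
p4 O@[OXOXX/OXOX.]: (1,4)[OXOXX/OXOXO]+0*
p5 X@[OXOXX/OXOXO] terminal +0; root [O...X/OXOX.] d4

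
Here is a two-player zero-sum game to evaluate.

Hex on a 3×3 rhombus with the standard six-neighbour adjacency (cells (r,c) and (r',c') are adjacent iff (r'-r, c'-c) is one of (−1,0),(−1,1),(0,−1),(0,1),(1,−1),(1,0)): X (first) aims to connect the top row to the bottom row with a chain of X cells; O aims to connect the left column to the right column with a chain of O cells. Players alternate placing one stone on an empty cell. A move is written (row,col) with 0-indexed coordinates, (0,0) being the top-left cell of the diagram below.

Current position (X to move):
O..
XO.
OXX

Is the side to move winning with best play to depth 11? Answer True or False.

X winning at [O../XO./OXX]: False

p1 X@[O../XO./OXX]: (0,1)[OX./XO./OXX]-1* (0,2)[O.X/XO./OXX]-1 (1,2)[O../XOX/OXX]-1
p2 O@[OX./XO./OXX]: (0,2)[OXO/XO./OXX]+1* (1,2)[OX./XOO/OXX]+1
p3 X@[OXO/XO./OXX] terminal -1; root [O../XO./OXX] d11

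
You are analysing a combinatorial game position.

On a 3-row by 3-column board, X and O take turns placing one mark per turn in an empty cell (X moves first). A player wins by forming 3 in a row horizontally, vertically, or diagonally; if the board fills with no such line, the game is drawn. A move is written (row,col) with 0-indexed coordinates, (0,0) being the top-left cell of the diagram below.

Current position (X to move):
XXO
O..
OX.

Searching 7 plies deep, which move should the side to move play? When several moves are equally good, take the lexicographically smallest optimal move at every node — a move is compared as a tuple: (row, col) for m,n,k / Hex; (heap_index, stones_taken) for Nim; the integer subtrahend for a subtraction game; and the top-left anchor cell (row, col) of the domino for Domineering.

[XXO/O../OX.] X move#1: (1,1):+1/XXO/OX./OX.*, (1,2):-1/XXO/O.X/OX., (2,2):-1/XXO/O../OXX
[XXO/OX./OX.] end (terminal -1, O#2); searched XXO/O../OX. to 7

X's best at [XXO/O../OX.]: (1,1)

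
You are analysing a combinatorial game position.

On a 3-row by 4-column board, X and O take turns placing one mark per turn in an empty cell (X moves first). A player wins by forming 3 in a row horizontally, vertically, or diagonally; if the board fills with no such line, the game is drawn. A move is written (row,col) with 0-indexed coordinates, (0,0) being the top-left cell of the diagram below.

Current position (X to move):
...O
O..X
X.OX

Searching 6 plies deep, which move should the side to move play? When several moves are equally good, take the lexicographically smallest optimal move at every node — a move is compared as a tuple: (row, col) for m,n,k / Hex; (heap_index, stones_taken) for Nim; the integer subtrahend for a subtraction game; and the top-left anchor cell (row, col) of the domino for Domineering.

ply 1, X at ...O/O..X/X.OX | (0,0)=-1→X..O/O..X/X.OX; (0,1)=-1→.X.O/O..X/X.OX; (0,2)=-1→..XO/O..X/X.OX; (1,1)=+1→...O/OX.X/X.OX*; (1,2)=+1→...O/O.XX/X.OX; (2,1)=-1→...O/O..X/XXOX
ply 2, O at ...O/OX.X/X.OX | (0,0)=-1→O..O/OX.X/X.OX*; (0,1)=-1→.O.O/OX.X/X.OX; (0,2)=-1→..OO/OX.X/X.OX; (1,2)=-1→...O/OXOX/X.OX; (2,1)=-1→...O/OX.X/XOOX
ply 3, X at O..O/OX.X/X.OX | (0,1)=+1→OX.O/OX.X/X.OX*; (0,2)=+1→O.XO/OX.X/X.OX; (1,2)=+1→O..O/OXXX/X.OX; (2,1)=+1→O..O/OX.X/XXOX
ply 4, O at OX.O/OX.X/X.OX | (0,2)=-1→OXOO/OX.X/X.OX*; (1,2)=-1→OX.O/OXOX/X.OX; (2,1)=-1→OX.O/OX.X/XOOX
ply 5, X at OXOO/OX.X/X.OX | (1,2)=+1→OXOO/OXXX/X.OX*; (2,1)=+1→OXOO/OX.X/XXOX
ply 6: OXOO/OXXX/X.OX is terminal -1 (O); from ...O/O..X/X.OX depth 6

X's best at [...O/O..X/X.OX]: (1,1)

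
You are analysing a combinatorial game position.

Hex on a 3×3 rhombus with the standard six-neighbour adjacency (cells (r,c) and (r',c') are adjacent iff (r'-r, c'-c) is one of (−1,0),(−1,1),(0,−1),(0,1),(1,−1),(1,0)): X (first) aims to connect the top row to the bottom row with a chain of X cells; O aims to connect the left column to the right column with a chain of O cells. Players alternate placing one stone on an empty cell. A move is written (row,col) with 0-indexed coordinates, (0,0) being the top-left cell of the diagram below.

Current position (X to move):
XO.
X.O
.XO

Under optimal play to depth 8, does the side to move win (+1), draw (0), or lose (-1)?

ply 1, X at XO./X.O/.XO | (0,2)=+1→XOX/X.O/.XO*; (1,1)=+1→XO./XXO/.XO; (2,0)=+1→XO./X.O/XXO
ply 2, O at XOX/X.O/.XO | (1,1)=-1→XOX/XOO/.XO*; (2,0)=-1→XOX/X.O/OXO
ply 3, X at XOX/XOO/.XO | (2,0)=+1→XOX/XOO/XXO*
ply 4: XOX/XOO/XXO is terminal -1 (O); from XO./X.O/.XO depth 8

value(XO./X.O/.XO, X) = +1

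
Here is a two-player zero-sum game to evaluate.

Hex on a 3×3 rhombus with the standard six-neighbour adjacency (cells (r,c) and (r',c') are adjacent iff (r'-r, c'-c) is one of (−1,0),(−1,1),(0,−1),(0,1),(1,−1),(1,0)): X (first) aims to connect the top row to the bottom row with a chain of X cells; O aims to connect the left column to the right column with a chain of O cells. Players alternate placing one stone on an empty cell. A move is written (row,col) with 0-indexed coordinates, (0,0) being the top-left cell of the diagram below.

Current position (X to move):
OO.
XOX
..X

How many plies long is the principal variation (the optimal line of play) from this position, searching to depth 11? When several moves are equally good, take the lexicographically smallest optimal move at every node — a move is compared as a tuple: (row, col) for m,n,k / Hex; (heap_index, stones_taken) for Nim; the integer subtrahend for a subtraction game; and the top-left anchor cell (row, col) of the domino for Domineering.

p1 X@[OO./XOX/..X]: (0,2)[OOX/XOX/..X]+1* (2,0)[OO./XOX/X.X]-1 (2,1)[OO./XOX/.XX]-1
p2 O@[OOX/XOX/..X] terminal -1; root [OO./XOX/..X] d11

PV length from [OO./XOX/..X]: 1 ply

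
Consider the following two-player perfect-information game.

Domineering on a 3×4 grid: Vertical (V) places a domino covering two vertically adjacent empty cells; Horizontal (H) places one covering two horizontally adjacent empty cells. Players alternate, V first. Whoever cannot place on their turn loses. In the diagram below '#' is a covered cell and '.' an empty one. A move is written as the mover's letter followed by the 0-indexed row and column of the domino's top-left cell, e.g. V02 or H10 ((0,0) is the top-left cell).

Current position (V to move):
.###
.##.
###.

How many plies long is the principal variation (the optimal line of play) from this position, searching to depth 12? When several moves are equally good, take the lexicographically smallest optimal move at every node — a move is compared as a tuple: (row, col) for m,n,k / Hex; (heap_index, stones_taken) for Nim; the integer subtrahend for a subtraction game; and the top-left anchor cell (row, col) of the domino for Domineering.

PV length from [.###/.##./###.]: 1 ply

[.###/.##./###.] V move#1: V00:+1/####/###./###.*, V13:+1/.###/.###/####
[####/###./###.] end (terminal -1, H#2); searched .###/.##./###. to 12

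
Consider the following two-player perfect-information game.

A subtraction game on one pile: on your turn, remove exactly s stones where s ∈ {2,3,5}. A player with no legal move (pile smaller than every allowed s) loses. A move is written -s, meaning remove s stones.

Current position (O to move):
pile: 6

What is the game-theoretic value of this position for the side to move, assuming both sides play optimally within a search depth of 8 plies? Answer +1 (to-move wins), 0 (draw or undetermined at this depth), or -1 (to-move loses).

value(6, O) = +1

[6] O move#1: -2:-1/4, -3:-1/3, -5:+1/1*
[1] end (terminal -1, X#2); searched 6 to 8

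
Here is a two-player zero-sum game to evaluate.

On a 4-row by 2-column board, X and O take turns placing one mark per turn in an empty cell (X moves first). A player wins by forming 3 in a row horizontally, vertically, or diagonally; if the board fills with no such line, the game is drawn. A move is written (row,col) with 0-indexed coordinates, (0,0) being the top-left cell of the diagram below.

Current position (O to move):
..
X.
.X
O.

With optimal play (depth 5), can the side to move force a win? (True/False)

ply 1, O at ../X./.X/O. | (0,0)=-1→O./X./.X/O.; (0,1)=+0→.O/X./.X/O.*; (1,1)=+0→../XO/.X/O.; (2,0)=-1→../X./OX/O.; (3,1)=+0→../X./.X/OO
ply 2, X at .O/X./.X/O. | (0,0)=+0→XO/X./.X/O.*; (1,1)=+0→.O/XX/.X/O.; (2,0)=+0→.O/X./XX/O.; (3,1)=+0→.O/X./.X/OX
ply 3, O at XO/X./.X/O. | (1,1)=-1→XO/XO/.X/O.; (2,0)=+0→XO/X./OX/O.*; (3,1)=-1→XO/X./.X/OO
ply 4, X at XO/X./OX/O. | (1,1)=+0→XO/XX/OX/O.*; (3,1)=+0→XO/X./OX/OX
ply 5, O at XO/XX/OX/O. | (3,1)=+0→XO/XX/OX/OO*
ply 6: XO/XX/OX/OO is terminal +0 (X); from ../X./.X/O. depth 5

O winning at [../X./.X/O.]: False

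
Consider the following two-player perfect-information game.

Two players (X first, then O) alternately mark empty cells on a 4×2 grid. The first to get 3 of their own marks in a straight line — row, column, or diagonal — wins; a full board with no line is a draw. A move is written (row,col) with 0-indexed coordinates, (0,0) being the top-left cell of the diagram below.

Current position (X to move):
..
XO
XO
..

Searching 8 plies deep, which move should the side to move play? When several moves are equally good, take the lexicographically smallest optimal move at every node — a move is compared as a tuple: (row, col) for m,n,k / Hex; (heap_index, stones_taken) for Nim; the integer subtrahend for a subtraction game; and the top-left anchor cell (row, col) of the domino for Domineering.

ply 1, X at ../XO/XO/.. | (0,0)=+1→X./XO/XO/..*; (0,1)=-1→.X/XO/XO/..; (3,0)=+1→../XO/XO/X.; (3,1)=-1→../XO/XO/.X
ply 2: X./XO/XO/.. is terminal -1 (O); from ../XO/XO/.. depth 8

X's best at [../XO/XO/..]: (0,0)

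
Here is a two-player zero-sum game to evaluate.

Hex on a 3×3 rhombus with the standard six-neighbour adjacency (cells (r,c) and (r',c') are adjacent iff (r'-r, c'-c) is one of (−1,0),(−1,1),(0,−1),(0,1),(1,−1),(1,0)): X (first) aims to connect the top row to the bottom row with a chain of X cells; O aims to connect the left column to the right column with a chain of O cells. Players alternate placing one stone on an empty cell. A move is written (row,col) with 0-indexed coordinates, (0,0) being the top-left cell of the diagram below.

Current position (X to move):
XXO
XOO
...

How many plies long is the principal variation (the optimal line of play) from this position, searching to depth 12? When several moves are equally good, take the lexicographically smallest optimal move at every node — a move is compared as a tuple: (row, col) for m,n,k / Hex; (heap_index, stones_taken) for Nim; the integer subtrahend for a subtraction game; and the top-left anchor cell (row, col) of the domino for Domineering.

PV length from [XXO/XOO/...]: 1 ply

[XXO/XOO/...] X move#1: (2,0):+1/XXO/XOO/X..*, (2,1):-1/XXO/XOO/.X., (2,2):-1/XXO/XOO/..X
[XXO/XOO/X..] end (terminal -1, O#2); searched XXO/XOO/... to 12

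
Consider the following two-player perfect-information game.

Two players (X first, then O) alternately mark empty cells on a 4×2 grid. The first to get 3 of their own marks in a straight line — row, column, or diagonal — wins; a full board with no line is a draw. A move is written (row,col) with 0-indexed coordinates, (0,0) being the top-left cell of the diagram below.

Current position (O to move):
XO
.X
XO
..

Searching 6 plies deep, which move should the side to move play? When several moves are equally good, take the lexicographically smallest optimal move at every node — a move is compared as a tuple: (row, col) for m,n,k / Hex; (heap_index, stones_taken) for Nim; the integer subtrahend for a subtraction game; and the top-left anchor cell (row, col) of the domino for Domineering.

p1 O@[XO/.X/XO/..]: (1,0)[XO/OX/XO/..]+0* (3,0)[XO/.X/XO/O.]-1 (3,1)[XO/.X/XO/.O]-1
p2 X@[XO/OX/XO/..]: (3,0)[XO/OX/XO/X.]+0* (3,1)[XO/OX/XO/.X]+0
p3 O@[XO/OX/XO/X.]: (3,1)[XO/OX/XO/XO]+0*
p4 X@[XO/OX/XO/XO] terminal +0; root [XO/.X/XO/..] d6

O's best at [XO/.X/XO/..]: (1,0)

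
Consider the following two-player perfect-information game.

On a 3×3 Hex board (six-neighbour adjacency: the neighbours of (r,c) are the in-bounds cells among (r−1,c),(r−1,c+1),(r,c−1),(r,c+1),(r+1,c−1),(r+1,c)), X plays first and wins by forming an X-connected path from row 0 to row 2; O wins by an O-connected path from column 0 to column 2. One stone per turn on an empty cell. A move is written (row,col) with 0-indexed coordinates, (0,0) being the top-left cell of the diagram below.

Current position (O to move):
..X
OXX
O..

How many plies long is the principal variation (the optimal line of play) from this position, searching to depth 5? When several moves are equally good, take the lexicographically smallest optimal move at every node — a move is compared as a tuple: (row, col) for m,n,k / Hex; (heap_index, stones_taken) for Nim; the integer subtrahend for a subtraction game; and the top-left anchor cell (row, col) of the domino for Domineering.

PV length from [..X/OXX/O..]: 4 plies

[..X/OXX/O..] O move#1: (0,0):-1/O.X/OXX/O..*, (0,1):-1/.OX/OXX/O.., (2,1):-1/..X/OXX/OO., (2,2):-1/..X/OXX/O.O
[O.X/OXX/O..] X move#2: (0,1):+1/OXX/OXX/O..*, (2,1):+1/O.X/OXX/OX., (2,2):+1/O.X/OXX/O.X
[OXX/OXX/O..] O move#3: (2,1):-1/OXX/OXX/OO.*, (2,2):-1/OXX/OXX/O.O
[OXX/OXX/OO.] X move#4: (2,2):+1/OXX/OXX/OOX*
[OXX/OXX/OOX] end (terminal -1, O#5); searched ..X/OXX/O.. to 5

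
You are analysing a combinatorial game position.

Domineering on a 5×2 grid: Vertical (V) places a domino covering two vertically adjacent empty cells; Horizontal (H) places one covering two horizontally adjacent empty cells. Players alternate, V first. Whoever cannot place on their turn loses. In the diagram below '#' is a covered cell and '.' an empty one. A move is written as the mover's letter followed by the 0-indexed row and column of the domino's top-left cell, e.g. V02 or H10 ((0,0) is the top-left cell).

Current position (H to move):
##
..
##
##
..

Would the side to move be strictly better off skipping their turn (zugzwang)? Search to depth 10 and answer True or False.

ply 1, H at ##/../##/##/.. | H10=+1→##/##/##/##/..*; H40=+1→##/../##/##/##
ply 2: ##/##/##/##/.. is terminal -1 (V); from ##/../##/##/.. depth 10
suppose H passes — search the same position with V to move:
pass> ply 1: ##/../##/##/.. is terminal -1 (V); from ##/../##/##/.. depth 10
for H: play +1, pass +1

zugzwang(##/../##/##/.., H) = False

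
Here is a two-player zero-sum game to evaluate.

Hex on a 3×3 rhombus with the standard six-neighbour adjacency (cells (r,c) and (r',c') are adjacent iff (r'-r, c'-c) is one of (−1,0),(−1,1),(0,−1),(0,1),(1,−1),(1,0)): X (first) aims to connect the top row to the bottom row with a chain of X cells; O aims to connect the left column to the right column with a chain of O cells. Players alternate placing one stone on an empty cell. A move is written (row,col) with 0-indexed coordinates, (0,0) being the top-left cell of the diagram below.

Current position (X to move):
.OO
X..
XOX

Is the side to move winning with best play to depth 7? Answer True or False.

p1 X@[.OO/X../XOX]: (0,0)[XOO/X../XOX]+1* (1,1)[.OO/XX./XOX]-1 (1,2)[.OO/X.X/XOX]-1
p2 O@[XOO/X../XOX] terminal -1; root [.OO/X../XOX] d7

X winning at [.OO/X../XOX]: True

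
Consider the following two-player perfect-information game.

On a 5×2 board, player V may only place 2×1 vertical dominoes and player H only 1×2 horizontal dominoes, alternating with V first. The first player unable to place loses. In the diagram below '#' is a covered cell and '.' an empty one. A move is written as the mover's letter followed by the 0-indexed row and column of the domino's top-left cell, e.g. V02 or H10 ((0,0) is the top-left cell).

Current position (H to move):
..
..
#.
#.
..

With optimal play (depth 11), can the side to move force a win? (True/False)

[../../#./#./..] H move#1: H00:+1/##/../#./#./..*, H10:+1/../##/#./#./.., H40:-1/../../#./#./##
[##/../#./#./..] V move#2: V11:-1/##/.#/##/#./..*, V21:-1/##/../##/##/.., V31:-1/##/../#./##/.#
[##/.#/##/#./..] H move#3: H40:+1/##/.#/##/#./##*
[##/.#/##/#./##] end (terminal -1, V#4); searched ../../#./#./.. to 11

H winning at [../../#./#./..]: True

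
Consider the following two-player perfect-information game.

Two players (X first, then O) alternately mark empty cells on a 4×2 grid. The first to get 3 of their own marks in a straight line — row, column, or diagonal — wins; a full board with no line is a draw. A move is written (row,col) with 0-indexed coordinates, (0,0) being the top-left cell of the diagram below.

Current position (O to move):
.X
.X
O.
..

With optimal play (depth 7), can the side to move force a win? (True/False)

O winning at [.X/.X/O./..]: False

ply 1, O at .X/.X/O./.. | (0,0)=-1→OX/.X/O./..; (1,0)=-1→.X/OX/O./..; (2,1)=+0→.X/.X/OO/..*; (3,0)=-1→.X/.X/O./O.; (3,1)=-1→.X/.X/O./.O
ply 2, X at .X/.X/OO/.. | (0,0)=+0→XX/.X/OO/..*; (1,0)=+0→.X/XX/OO/..; (3,0)=+0→.X/.X/OO/X.; (3,1)=-1→.X/.X/OO/.X
ply 3, O at XX/.X/OO/.. | (1,0)=+0→XX/OX/OO/..*; (3,0)=+0→XX/.X/OO/O.; (3,1)=+0→XX/.X/OO/.O
ply 4, X at XX/OX/OO/.. | (3,0)=+0→XX/OX/OO/X.*; (3,1)=-1→XX/OX/OO/.X
ply 5, O at XX/OX/OO/X. | (3,1)=+0→XX/OX/OO/XO*
ply 6: XX/OX/OO/XO is terminal +0 (X); from .X/.X/O./.. depth 7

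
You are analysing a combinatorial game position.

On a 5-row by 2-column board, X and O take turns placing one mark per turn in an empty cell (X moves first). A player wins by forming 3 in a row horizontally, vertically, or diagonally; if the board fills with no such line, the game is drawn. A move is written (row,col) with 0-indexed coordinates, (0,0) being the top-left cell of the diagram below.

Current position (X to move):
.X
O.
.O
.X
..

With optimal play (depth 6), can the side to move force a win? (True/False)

p1 X@[.X/O./.O/.X/..]: (0,0)[XX/O./.O/.X/..]+0* (1,1)[.X/OX/.O/.X/..]-1 (2,0)[.X/O./XO/.X/..]+0 (3,0)[.X/O./.O/XX/..]+0 (4,0)[.X/O./.O/.X/X.]-1 (4,1)[.X/O./.O/.X/.X]-1
p2 O@[XX/O./.O/.X/..]: (1,1)[XX/OO/.O/.X/..]+0* (2,0)[XX/O./OO/.X/..]+0 (3,0)[XX/O./.O/OX/..]+0 (4,0)[XX/O./.O/.X/O.]+0 (4,1)[XX/O./.O/.X/.O]+0
p3 X@[XX/OO/.O/.X/..]: (2,0)[XX/OO/XO/.X/..]+0* (3,0)[XX/OO/.O/XX/..]+0 (4,0)[XX/OO/.O/.X/X.]+0 (4,1)[XX/OO/.O/.X/.X]+0
p4 O@[XX/OO/XO/.X/..]: (3,0)[XX/OO/XO/OX/..]+0* (4,0)[XX/OO/XO/.X/O.]+0 (4,1)[XX/OO/XO/.X/.O]+0
p5 X@[XX/OO/XO/OX/..]: (4,0)[XX/OO/XO/OX/X.]+0* (4,1)[XX/OO/XO/OX/.X]+0
p6 O@[XX/OO/XO/OX/X.]: (4,1)[XX/OO/XO/OX/XO]+0*
p7 X@[XX/OO/XO/OX/XO] terminal +0; root [.X/O./.O/.X/..] d6

X winning at [.X/O./.O/.X/..]: False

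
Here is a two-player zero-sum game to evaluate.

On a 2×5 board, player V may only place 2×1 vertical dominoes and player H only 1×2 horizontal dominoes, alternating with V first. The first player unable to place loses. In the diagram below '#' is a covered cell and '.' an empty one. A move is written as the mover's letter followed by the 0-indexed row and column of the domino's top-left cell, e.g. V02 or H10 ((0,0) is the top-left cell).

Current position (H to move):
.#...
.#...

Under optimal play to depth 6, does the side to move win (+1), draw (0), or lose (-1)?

p1 H@[.#.../.#...]: H02[.###./.#...]-1* H03[.#.##/.#...]-1 H12[.#.../.###.]-1 H13[.#.../.#.##]-1
p2 V@[.###./.#...]: V00[####./##...]-1 V04[.####/.#..#]+1*
p3 H@[.####/.#..#]: H12[.####/.####]-1*
p4 V@[.####/.####]: V00[#####/#####]+1*
p5 H@[#####/#####] terminal -1; root [.#.../.#...] d6

value(.#.../.#..., H) = -1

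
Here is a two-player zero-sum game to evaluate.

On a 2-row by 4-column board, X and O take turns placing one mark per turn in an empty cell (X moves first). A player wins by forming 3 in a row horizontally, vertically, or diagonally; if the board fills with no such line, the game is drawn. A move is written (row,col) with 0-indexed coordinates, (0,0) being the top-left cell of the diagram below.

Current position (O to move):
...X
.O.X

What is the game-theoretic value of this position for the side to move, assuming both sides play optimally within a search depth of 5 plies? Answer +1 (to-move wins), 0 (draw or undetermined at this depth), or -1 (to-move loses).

p1 O@[...X/.O.X]: (0,0)[O..X/.O.X]+0* (0,1)[.O.X/.O.X]+0 (0,2)[..OX/.O.X]+0 (1,0)[...X/OO.X]+0 (1,2)[...X/.OOX]+0
p2 X@[O..X/.O.X]: (0,1)[OX.X/.O.X]+0* (0,2)[O.XX/.O.X]+0 (1,0)[O..X/XO.X]+0 (1,2)[O..X/.OXX]+0
p3 O@[OX.X/.O.X]: (0,2)[OXOX/.O.X]+0* (1,0)[OX.X/OO.X]-1 (1,2)[OX.X/.OOX]-1
p4 X@[OXOX/.O.X]: (1,0)[OXOX/XO.X]+0* (1,2)[OXOX/.OXX]+0
p5 O@[OXOX/XO.X]: (1,2)[OXOX/XOOX]+0*
p6 X@[OXOX/XOOX] terminal +0; root [...X/.O.X] d5

value(...X/.O.X, O) = 0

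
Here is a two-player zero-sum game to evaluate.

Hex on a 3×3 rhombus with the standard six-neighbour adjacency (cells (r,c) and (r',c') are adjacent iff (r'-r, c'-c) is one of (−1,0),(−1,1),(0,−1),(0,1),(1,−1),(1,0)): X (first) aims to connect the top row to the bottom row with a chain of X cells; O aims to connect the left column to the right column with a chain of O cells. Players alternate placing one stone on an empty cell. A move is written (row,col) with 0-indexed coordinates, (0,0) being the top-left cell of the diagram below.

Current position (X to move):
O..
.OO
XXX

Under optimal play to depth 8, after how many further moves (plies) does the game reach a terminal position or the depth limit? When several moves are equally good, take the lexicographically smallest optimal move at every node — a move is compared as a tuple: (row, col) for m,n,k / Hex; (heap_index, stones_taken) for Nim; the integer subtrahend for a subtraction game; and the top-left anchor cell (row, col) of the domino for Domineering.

PV length from [O../.OO/XXX]: 2 plies

ply 1, X at O../.OO/XXX | (0,1)=-1→OX./.OO/XXX*; (0,2)=-1→O.X/.OO/XXX; (1,0)=-1→O../XOO/XXX
ply 2, O at OX./.OO/XXX | (0,2)=-1→OXO/.OO/XXX; (1,0)=+1→OX./OOO/XXX*
ply 3: OX./OOO/XXX is terminal -1 (X); from O../.OO/XXX depth 8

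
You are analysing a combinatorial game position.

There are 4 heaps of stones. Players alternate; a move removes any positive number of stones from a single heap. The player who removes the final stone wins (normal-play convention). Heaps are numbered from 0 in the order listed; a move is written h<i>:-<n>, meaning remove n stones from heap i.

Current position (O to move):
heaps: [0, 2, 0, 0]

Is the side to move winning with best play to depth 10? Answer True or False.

O winning at [(0,2,0,0)]: True

ply 1, O at (0,2,0,0) | h1:-1=-1→(0,1,0,0); h1:-2=+1→(0,0,0,0)*
ply 2: (0,0,0,0) is terminal -1 (X); from (0,2,0,0) depth 10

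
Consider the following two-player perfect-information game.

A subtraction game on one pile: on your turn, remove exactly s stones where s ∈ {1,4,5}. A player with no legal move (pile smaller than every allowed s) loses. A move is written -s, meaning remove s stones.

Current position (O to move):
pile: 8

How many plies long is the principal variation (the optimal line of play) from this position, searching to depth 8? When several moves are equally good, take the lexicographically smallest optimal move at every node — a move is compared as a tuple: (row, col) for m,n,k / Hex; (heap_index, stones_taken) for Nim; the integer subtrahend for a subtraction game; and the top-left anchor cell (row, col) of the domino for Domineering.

PV length from [8]: 4 plies

[8] O move#1: -1:-1/7*, -4:-1/4, -5:-1/3
[7] X move#2: -1:-1/6, -4:-1/3, -5:+1/2*
[2] O move#3: -1:-1/1*
[1] X move#4: -1:+1/0*
[0] end (terminal -1, O#5); searched 8 to 8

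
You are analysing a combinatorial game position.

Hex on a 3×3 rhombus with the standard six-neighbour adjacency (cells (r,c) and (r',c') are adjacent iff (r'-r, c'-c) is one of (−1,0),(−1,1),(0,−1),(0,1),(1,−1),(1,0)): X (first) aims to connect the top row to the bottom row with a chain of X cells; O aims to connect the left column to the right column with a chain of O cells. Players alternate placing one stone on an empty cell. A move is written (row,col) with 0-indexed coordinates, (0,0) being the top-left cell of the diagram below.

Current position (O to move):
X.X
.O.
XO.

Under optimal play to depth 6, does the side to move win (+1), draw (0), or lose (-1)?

value(X.X/.O./XO., O) = +1

[X.X/.O./XO.] O move#1: (0,1):-1/XOX/.O./XO., (1,0):+1/X.X/OO./XO.*, (1,2):-1/X.X/.OO/XO., (2,2):-1/X.X/.O./XOO
[X.X/OO./XO.] X move#2: (0,1):-1/XXX/OO./XO.*, (1,2):-1/X.X/OOX/XO., (2,2):-1/X.X/OO./XOX
[XXX/OO./XO.] O move#3: (1,2):+1/XXX/OOO/XO.*, (2,2):+1/XXX/OO./XOO
[XXX/OOO/XO.] end (terminal -1, X#4); searched X.X/.O./XO. to 6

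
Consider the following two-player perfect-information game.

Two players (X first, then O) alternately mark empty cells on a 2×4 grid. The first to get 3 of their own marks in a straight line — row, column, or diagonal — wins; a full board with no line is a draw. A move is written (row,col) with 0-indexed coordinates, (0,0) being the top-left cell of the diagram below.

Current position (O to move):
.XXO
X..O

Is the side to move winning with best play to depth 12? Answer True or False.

O winning at [.XXO/X..O]: False

[.XXO/X..O] O move#1: (0,0):+0/OXXO/X..O*, (1,1):-1/.XXO/XO.O, (1,2):-1/.XXO/X.OO
[OXXO/X..O] X move#2: (1,1):+0/OXXO/XX.O*, (1,2):+0/OXXO/X.XO
[OXXO/XX.O] O move#3: (1,2):+0/OXXO/XXOO*
[OXXO/XXOO] end (terminal +0, X#4); searched .XXO/X..O to 12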